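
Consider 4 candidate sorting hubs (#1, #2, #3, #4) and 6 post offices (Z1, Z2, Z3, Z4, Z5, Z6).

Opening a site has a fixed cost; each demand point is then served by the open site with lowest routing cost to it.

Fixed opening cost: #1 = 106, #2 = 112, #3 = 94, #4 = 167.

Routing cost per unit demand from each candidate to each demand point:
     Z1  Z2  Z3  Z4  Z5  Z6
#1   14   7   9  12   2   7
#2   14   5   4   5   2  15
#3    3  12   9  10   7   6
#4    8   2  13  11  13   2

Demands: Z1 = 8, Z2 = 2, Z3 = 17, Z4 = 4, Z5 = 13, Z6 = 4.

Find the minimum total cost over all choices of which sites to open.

Open {#2, #3}: assign each demand point to its cheapest open site.
  Z1→#3 8×3=24, Z2→#2 2×5=10, Z3→#2 17×4=68, Z4→#2 4×5=20, Z5→#2 13×2=26, Z6→#3 4×6=24
  routing cost 172, fixed 206 → total 378.
Compare {#2}: routing cost 296 + fixed 112 = 408.
Compare {#3}: routing cost 356 + fixed 94 = 450.
Compare {#2, #4}: routing cost 190 + fixed 279 = 469.
All other subsets cost ≥ 408. Minimum total cost: 378.

378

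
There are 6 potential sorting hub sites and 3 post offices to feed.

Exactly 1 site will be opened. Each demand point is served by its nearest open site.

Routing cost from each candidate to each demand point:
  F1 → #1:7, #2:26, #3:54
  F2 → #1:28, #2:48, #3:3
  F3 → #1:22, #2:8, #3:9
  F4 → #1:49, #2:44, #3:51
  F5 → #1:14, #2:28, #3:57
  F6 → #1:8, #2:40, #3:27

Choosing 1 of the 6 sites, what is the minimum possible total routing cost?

39

Open {F3}.
  #1→F3 22, #2→F3 8, #3→F3 9  ⇒ total 39.
Compare {F6}: total 75.
Compare {F2}: total 79.
No size-1 selection does better; minimum is 39.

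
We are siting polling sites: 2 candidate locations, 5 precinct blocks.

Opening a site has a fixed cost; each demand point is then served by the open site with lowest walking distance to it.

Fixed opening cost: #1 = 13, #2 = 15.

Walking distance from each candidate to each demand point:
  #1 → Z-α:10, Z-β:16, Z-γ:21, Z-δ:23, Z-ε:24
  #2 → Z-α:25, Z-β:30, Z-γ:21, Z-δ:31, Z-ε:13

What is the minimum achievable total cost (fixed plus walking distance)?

Open {#1}: assign each demand point to its cheapest open site.
  Z-α→#1 10, Z-β→#1 16, Z-γ→#1 21, Z-δ→#1 23, Z-ε→#1 24
  walking distance 94, fixed 13 → total 107.
Compare {#1, #2}: walking distance 83 + fixed 28 = 111.
Compare {#2}: walking distance 120 + fixed 15 = 135.

107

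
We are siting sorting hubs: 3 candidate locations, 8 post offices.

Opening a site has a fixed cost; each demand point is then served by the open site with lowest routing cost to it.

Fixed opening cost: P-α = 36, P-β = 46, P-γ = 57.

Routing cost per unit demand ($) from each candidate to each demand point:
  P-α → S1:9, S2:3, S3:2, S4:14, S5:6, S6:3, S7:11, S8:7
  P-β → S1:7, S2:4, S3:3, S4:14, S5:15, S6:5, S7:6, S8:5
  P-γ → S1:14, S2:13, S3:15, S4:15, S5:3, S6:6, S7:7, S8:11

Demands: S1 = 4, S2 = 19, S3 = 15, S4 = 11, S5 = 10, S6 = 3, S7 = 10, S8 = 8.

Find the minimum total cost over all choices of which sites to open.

Open {P-α, P-β}: assign each demand point to its cheapest open site.
  S1→P-β 4×7=28, S2→P-α 19×3=57, S3→P-α 15×2=30, S4→P-α 11×14=154, S5→P-α 10×6=60, S6→P-α 3×3=9, S7→P-β 10×6=60, S8→P-β 8×5=40
  routing cost 438, fixed 82 → total 520.
Compare {P-α, P-γ}: routing cost 442 + fixed 93 = 535.
Compare {P-α, P-β, P-γ}: routing cost 408 + fixed 139 = 547.
Compare {P-α}: routing cost 512 + fixed 36 = 548.
All other subsets cost ≥ 535. Minimum total cost: 520.

520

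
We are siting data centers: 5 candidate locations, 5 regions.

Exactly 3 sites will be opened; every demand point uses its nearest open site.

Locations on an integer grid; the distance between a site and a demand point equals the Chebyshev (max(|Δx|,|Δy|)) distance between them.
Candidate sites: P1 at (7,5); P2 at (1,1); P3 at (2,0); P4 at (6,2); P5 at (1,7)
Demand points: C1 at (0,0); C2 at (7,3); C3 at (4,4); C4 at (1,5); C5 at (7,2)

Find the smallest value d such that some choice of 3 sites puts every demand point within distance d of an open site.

2

Open {P2, P4, P5}.
  Farthest demand point is C3 at distance 2 (to P4); all others are ≤ 2.
With {P3, P4, P5} the worst case is 2.
With {P1, P2, P5} the worst case is 3.
No size-3 selection achieves below 2.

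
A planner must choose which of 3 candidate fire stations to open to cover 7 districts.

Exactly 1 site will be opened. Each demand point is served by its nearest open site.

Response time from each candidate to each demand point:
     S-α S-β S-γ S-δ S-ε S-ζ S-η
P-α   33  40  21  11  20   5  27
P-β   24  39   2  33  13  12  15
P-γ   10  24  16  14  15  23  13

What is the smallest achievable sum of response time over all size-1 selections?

115

Open {P-γ}.
  S-α→P-γ 10, S-β→P-γ 24, S-γ→P-γ 16, S-δ→P-γ 14, S-ε→P-γ 15, S-ζ→P-γ 23, S-η→P-γ 13  ⇒ total 115.
Compare {P-β}: total 138.
Compare {P-α}: total 157.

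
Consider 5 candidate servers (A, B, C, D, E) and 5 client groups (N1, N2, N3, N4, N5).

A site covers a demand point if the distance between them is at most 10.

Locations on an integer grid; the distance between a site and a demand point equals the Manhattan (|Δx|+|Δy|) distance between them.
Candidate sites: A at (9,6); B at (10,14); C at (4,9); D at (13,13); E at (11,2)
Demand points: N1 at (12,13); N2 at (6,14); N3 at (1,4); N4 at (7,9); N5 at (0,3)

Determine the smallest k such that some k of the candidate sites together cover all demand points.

Coverage sets (demand points within 10 of each site):
  A: {N1, N3, N4}
  B: {N1, N2, N4}
  C: {N2, N3, N4, N5}
  D: {N1, N2, N4}
  E: {}
No single site covers all 5 demand points.
But {A, C} covers everything, so the minimum is 2.

2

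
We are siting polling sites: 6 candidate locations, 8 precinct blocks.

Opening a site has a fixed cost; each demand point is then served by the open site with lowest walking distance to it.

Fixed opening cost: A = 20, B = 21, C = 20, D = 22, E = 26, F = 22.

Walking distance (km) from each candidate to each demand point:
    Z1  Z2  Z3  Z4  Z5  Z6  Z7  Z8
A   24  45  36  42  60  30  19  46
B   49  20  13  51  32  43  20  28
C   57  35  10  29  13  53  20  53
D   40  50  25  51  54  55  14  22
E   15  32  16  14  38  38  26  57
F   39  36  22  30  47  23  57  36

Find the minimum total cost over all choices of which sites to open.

Open {B, C, E}: assign each demand point to its cheapest open site.
  Z1→E 15, Z2→B 20, Z3→C 10, Z4→E 14, Z5→C 13, Z6→E 38, Z7→B 20, Z8→B 28
  walking distance 158, fixed 67 → total 225.
Compare {C, D, E}: walking distance 158 + fixed 68 = 226.
Compare {B, E}: walking distance 180 + fixed 47 = 227.
Compare {C, E, F}: walking distance 163 + fixed 68 = 231.
All other subsets cost ≥ 226. Minimum total cost: 225.

225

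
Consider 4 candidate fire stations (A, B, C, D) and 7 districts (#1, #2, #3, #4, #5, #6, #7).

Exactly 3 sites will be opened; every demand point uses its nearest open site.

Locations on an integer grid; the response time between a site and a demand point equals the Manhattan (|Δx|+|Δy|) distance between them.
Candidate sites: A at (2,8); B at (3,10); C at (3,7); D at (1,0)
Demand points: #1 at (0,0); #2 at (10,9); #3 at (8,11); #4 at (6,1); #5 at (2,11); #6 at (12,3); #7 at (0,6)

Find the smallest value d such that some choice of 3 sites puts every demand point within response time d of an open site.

Open {A, B, C}.
  Farthest demand point is #6 at response time 13 (to C); all others are ≤ 13.
With {A, C, D} the worst case is 13.
With {B, C, D} the worst case is 13.
No size-3 selection achieves below 13.

13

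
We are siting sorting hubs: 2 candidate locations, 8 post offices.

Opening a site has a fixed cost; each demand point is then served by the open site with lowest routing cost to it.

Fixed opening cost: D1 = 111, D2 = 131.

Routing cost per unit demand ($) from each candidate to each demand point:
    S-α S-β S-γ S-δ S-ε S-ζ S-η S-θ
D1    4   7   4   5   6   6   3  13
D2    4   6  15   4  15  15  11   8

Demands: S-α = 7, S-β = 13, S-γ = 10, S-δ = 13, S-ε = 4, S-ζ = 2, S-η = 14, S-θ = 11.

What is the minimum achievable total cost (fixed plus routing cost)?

Open {D1}: assign each demand point to its cheapest open site.
  S-α→D1 7×4=28, S-β→D1 13×7=91, S-γ→D1 10×4=40, S-δ→D1 13×5=65, S-ε→D1 4×6=24, S-ζ→D1 2×6=12, S-η→D1 14×3=42, S-θ→D1 11×13=143
  routing cost 445, fixed 111 → total 556.
Compare {D1, D2}: routing cost 364 + fixed 242 = 606.
Compare {D2}: routing cost 640 + fixed 131 = 771.

556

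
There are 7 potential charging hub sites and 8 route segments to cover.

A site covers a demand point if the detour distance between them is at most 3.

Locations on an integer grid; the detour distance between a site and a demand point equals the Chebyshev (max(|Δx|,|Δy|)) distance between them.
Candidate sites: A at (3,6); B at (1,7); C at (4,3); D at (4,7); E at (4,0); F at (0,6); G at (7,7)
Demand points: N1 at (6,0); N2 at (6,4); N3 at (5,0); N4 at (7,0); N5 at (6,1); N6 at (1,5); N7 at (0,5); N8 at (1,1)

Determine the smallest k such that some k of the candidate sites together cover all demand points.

Coverage sets (demand points within 3 of each site):
  A: {N2, N6, N7}
  B: {N6, N7}
  C: {N1, N2, N3, N4, N5, N6, N8}
  D: {N2, N6}
  E: {N1, N3, N4, N5, N8}
  F: {N6, N7}
  G: {N2}
No single site covers all 8 demand points.
But {A, C} covers everything, so the minimum is 2.

2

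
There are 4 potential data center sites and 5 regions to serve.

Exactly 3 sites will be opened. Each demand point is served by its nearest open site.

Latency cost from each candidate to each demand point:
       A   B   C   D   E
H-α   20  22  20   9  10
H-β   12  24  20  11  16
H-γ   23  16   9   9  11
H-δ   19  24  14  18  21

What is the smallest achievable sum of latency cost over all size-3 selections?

Open {H-α, H-β, H-γ}.
  A→H-β 12, B→H-γ 16, C→H-γ 9, D→H-α 9, E→H-α 10  ⇒ total 56.
Compare {H-β, H-γ, H-δ}: total 57.
Compare {H-α, H-γ, H-δ}: total 63.
No size-3 selection does better; minimum is 56.

56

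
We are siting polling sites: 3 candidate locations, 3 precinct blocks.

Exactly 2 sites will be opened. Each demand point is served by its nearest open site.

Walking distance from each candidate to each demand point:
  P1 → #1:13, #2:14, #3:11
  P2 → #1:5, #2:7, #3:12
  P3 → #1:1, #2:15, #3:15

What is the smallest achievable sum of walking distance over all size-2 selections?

20

Open {P2, P3}.
  #1→P3 1, #2→P2 7, #3→P2 12  ⇒ total 20.
Compare {P1, P2}: total 23.
Compare {P1, P3}: total 26.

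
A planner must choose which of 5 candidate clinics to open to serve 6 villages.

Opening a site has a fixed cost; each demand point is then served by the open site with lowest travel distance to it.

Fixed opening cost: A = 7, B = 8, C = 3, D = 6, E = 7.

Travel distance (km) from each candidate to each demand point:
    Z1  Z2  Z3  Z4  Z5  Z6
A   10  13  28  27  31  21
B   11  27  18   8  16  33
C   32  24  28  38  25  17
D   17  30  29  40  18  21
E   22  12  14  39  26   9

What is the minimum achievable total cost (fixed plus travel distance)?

85

Open {B, E}: assign each demand point to its cheapest open site.
  Z1→B 11, Z2→E 12, Z3→E 14, Z4→B 8, Z5→B 16, Z6→E 9
  travel distance 70, fixed 15 → total 85.
Compare {B, C, E}: travel distance 70 + fixed 18 = 88.
Compare {A, B, E}: travel distance 69 + fixed 22 = 91.
Compare {B, D, E}: travel distance 70 + fixed 21 = 91.
All other subsets cost ≥ 88. Minimum total cost: 85.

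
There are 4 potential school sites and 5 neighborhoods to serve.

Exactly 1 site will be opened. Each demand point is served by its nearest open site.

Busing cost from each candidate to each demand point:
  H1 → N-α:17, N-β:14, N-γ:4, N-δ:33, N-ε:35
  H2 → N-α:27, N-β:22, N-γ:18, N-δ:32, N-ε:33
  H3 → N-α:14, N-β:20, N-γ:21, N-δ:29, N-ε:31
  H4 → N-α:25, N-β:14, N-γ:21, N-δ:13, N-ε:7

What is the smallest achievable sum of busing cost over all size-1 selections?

80

Open {H4}.
  N-α→H4 25, N-β→H4 14, N-γ→H4 21, N-δ→H4 13, N-ε→H4 7  ⇒ total 80.
Compare {H1}: total 103.
Compare {H3}: total 115.
No size-1 selection does better; minimum is 80.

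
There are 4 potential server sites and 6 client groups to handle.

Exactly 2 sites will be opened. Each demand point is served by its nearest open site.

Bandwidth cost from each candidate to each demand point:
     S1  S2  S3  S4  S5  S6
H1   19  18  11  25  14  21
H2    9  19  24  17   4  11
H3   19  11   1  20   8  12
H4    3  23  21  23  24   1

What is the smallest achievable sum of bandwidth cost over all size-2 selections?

Open {H3, H4}.
  S1→H4 3, S2→H3 11, S3→H3 1, S4→H3 20, S5→H3 8, S6→H4 1  ⇒ total 44.
Compare {H2, H3}: total 53.
Compare {H2, H4}: total 65.
No size-2 selection does better; minimum is 44.

44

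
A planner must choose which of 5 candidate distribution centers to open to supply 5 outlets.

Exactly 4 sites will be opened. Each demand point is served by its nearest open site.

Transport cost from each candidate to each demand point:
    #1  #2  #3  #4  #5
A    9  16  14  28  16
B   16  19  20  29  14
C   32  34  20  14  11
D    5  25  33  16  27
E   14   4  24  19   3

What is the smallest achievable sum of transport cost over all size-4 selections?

40

Open {A, C, D, E}.
  #1→D 5, #2→E 4, #3→A 14, #4→C 14, #5→E 3  ⇒ total 40.
Compare {A, B, D, E}: total 42.
Compare {A, B, C, E}: total 44.
No size-4 selection does better; minimum is 40.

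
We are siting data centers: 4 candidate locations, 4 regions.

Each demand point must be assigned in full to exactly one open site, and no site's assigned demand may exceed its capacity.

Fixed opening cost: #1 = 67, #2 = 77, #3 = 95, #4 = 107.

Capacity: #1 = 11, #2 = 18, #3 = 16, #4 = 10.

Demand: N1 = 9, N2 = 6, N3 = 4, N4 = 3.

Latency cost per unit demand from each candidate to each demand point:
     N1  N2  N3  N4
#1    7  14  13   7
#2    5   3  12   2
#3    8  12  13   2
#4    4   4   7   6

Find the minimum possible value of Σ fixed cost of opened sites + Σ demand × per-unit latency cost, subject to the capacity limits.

265

Open {#1, #2}; cheapest assignment that respects the capacities:
  #1 (cap 11, load 4): N3 — cost 4×13 = 52
  #2 (cap 18, load 18): N1, N2, N4 — cost 9×5 + 6×3 + 3×2 = 69
  Shipping 121, fixed 144 → total 265.
  Any other capacity-feasible assignment to {#1, #2} ships for at least 121.
Compare {#2, #4}: its best feasible assignment gives total 281.
Compare {#2, #3}: its best feasible assignment gives total 293.
Every other set of open sites that can feasibly serve all demand totals ≥ 281 even under its best assignment. Minimum: 265.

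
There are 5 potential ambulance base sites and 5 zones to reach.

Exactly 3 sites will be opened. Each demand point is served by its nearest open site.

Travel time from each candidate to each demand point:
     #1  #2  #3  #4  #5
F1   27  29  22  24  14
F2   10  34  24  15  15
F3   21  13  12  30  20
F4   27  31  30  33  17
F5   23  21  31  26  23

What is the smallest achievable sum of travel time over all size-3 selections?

64

Open {F1, F2, F3}.
  #1→F2 10, #2→F3 13, #3→F3 12, #4→F2 15, #5→F1 14  ⇒ total 64.
Compare {F2, F3, F4}: total 65.
Compare {F2, F3, F5}: total 65.
No size-3 selection does better; minimum is 64.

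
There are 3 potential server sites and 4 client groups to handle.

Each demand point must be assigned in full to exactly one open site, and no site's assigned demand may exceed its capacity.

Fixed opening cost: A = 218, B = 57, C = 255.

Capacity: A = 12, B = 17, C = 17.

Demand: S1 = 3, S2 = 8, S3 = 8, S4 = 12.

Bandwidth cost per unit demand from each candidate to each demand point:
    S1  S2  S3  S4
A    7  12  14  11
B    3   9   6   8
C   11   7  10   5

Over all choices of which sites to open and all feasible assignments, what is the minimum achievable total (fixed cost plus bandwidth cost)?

Open {B, C}; cheapest assignment that respects the capacities:
  B (cap 17, load 16): S2, S3 — cost 8×9 + 8×6 = 120
  C (cap 17, load 15): S1, S4 — cost 3×11 + 12×5 = 93
  Shipping 213, fixed 312 → total 525.
  Any other capacity-feasible assignment to {B, C} ships for at least 213.
Compare {A, B, C}: its best feasible assignment gives total 731.
Every other set of open sites that can feasibly serve all demand totals ≥ 731 even under its best assignment. Minimum: 525.

525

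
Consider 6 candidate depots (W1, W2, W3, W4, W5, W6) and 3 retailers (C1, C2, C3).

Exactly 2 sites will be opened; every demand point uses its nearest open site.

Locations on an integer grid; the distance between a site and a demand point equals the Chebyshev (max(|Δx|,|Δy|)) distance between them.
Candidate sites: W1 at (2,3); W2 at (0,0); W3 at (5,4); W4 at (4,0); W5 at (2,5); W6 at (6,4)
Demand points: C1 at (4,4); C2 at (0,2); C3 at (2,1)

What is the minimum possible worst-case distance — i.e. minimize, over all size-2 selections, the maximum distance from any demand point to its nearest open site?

2

Open {W1, W2}.
  Farthest demand point is C1 at distance 2 (to W1); all others are ≤ 2.
With {W1, W3} the worst case is 2.
With {W1, W4} the worst case is 2.
No size-2 selection achieves below 2.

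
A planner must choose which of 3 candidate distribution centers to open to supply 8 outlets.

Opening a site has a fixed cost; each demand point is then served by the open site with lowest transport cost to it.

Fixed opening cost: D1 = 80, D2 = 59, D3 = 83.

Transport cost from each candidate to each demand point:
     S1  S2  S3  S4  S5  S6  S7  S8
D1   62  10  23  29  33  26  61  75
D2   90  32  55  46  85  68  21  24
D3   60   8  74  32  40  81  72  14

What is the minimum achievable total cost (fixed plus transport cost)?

Open {D1, D2}: assign each demand point to its cheapest open site.
  S1→D1 62, S2→D1 10, S3→D1 23, S4→D1 29, S5→D1 33, S6→D1 26, S7→D2 21, S8→D2 24
  transport cost 228, fixed 139 → total 367.
Compare {D1}: transport cost 319 + fixed 80 = 399.
Compare {D1, D3}: transport cost 254 + fixed 163 = 417.
Compare {D1, D2, D3}: transport cost 214 + fixed 222 = 436.
All other subsets cost ≥ 399. Minimum total cost: 367.

367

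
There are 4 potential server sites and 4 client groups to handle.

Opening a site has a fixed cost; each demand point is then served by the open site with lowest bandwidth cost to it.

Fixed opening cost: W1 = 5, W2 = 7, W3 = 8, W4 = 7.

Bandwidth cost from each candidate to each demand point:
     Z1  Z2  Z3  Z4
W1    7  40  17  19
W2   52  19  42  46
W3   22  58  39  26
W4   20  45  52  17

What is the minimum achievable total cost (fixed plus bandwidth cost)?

Open {W1, W2}: assign each demand point to its cheapest open site.
  Z1→W1 7, Z2→W2 19, Z3→W1 17, Z4→W1 19
  bandwidth cost 62, fixed 12 → total 74.
Compare {W1, W2, W4}: bandwidth cost 60 + fixed 19 = 79.
Compare {W1, W2, W3}: bandwidth cost 62 + fixed 20 = 82.
Compare {W1, W2, W3, W4}: bandwidth cost 60 + fixed 27 = 87.
All other subsets cost ≥ 79. Minimum total cost: 74.

74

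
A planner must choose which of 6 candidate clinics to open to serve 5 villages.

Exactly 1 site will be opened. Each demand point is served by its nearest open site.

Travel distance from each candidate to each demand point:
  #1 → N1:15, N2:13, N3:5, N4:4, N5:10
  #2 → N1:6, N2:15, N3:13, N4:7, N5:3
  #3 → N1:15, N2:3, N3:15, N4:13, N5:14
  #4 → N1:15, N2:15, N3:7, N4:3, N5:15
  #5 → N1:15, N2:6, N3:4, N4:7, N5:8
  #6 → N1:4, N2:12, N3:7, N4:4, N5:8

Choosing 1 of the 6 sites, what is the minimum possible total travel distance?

35

Open {#6}.
  N1→#6 4, N2→#6 12, N3→#6 7, N4→#6 4, N5→#6 8  ⇒ total 35.
Compare {#5}: total 40.
Compare {#2}: total 44.
No size-1 selection does better; minimum is 35.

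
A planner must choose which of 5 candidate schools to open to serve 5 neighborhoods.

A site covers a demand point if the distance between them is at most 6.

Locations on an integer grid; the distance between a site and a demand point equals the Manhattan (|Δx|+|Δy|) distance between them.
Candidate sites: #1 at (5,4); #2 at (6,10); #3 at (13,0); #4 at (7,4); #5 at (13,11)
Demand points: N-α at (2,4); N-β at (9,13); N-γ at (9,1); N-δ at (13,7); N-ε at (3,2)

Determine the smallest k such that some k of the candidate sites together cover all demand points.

2

Coverage sets (demand points within 6 of each site):
  #1: {N-α, N-ε}
  #2: {N-β}
  #3: {N-γ}
  #4: {N-α, N-γ, N-ε}
  #5: {N-β, N-δ}
No single site covers all 5 demand points.
But {#4, #5} covers everything, so the minimum is 2.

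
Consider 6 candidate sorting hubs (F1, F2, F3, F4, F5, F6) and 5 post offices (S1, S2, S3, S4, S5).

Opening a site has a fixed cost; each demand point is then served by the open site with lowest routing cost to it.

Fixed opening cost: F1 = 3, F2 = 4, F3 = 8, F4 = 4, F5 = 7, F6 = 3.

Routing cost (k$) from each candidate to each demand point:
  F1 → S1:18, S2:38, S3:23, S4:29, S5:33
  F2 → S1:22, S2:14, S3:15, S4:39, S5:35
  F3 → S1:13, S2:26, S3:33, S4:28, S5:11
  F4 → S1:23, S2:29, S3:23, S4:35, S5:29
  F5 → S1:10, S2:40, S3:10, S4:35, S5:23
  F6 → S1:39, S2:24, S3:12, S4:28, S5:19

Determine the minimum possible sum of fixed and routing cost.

92

Open {F2, F3, F5}: assign each demand point to its cheapest open site.
  S1→F5 10, S2→F2 14, S3→F5 10, S4→F3 28, S5→F3 11
  routing cost 73, fixed 19 → total 92.
Compare {F2, F3}: routing cost 81 + fixed 12 = 93.
Compare {F2, F3, F6}: routing cost 78 + fixed 15 = 93.
Compare {F2, F5, F6}: routing cost 81 + fixed 14 = 95.
All other subsets cost ≥ 93. Minimum total cost: 92.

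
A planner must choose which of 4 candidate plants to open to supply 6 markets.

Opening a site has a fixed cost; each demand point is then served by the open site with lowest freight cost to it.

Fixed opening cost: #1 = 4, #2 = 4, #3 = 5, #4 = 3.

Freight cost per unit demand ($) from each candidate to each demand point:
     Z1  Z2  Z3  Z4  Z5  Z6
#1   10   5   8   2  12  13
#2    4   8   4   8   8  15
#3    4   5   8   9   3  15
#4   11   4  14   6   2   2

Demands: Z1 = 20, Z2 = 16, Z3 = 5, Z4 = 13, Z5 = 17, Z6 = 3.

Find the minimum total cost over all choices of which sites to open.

241

Open {#1, #2, #4}: assign each demand point to its cheapest open site.
  Z1→#2 20×4=80, Z2→#4 16×4=64, Z3→#2 5×4=20, Z4→#1 13×2=26, Z5→#4 17×2=34, Z6→#4 3×2=6
  freight cost 230, fixed 11 → total 241.
Compare {#1, #2, #3, #4}: freight cost 230 + fixed 16 = 246.
Compare {#1, #3, #4}: freight cost 250 + fixed 12 = 262.
Compare {#2, #4}: freight cost 282 + fixed 7 = 289.
All other subsets cost ≥ 246. Minimum total cost: 241.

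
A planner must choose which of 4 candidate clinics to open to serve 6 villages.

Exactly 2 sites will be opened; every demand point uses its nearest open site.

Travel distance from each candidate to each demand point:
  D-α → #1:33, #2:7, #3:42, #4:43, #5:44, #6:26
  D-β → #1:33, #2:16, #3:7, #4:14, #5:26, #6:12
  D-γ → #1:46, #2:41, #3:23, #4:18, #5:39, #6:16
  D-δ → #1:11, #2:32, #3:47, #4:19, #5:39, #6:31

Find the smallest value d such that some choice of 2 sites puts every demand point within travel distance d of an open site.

26

Open {D-β, D-δ}.
  Farthest demand point is #5 at travel distance 26 (to D-β); all others are ≤ 26.
With {D-α, D-β} the worst case is 33.
With {D-β, D-γ} the worst case is 33.
No size-2 selection achieves below 26.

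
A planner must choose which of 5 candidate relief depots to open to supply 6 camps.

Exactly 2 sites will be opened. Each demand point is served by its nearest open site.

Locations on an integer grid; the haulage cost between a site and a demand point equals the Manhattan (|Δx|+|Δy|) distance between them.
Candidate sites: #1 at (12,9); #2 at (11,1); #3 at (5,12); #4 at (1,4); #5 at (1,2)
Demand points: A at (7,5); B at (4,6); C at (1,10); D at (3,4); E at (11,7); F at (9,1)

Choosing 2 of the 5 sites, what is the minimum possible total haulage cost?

Open {#2, #4}.
  A→#4 7, B→#4 5, C→#4 6, D→#4 2, E→#2 6, F→#2 2  ⇒ total 28.
Compare {#1, #4}: total 34.
Compare {#2, #5}: total 35.
No size-2 selection does better; minimum is 28.

28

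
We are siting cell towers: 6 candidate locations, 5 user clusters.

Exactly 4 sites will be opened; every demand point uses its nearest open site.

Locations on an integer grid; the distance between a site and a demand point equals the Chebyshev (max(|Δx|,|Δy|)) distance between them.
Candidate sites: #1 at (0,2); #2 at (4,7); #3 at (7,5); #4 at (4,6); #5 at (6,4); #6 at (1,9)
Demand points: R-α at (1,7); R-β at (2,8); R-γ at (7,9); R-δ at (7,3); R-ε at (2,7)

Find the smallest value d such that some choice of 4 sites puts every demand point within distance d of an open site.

3

Open {#1, #2, #3, #4}.
  Farthest demand point is R-α at distance 3 (to #2); all others are ≤ 3.
With {#1, #2, #3, #5} the worst case is 3.
With {#1, #2, #3, #6} the worst case is 3.
No size-4 selection achieves below 3.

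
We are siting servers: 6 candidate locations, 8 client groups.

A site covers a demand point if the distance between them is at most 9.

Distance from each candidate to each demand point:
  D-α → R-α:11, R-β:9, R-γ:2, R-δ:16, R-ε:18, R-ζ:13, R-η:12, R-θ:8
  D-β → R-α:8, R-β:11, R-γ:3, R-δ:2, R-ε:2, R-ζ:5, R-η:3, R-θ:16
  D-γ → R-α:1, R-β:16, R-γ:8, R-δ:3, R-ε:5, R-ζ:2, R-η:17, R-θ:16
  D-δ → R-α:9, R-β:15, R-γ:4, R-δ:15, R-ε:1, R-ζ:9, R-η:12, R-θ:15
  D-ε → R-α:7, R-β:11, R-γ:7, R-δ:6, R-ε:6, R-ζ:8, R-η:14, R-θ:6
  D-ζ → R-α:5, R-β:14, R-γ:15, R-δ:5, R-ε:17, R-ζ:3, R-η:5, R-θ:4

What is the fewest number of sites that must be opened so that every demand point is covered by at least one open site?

2

Coverage sets (demand points within 9 of each site):
  D-α: {R-β, R-γ, R-θ}
  D-β: {R-α, R-γ, R-δ, R-ε, R-ζ, R-η}
  D-γ: {R-α, R-γ, R-δ, R-ε, R-ζ}
  D-δ: {R-α, R-γ, R-ε, R-ζ}
  D-ε: {R-α, R-γ, R-δ, R-ε, R-ζ, R-θ}
  D-ζ: {R-α, R-δ, R-ζ, R-η, R-θ}
No single site covers all 8 demand points.
But {D-α, D-β} covers everything, so the minimum is 2.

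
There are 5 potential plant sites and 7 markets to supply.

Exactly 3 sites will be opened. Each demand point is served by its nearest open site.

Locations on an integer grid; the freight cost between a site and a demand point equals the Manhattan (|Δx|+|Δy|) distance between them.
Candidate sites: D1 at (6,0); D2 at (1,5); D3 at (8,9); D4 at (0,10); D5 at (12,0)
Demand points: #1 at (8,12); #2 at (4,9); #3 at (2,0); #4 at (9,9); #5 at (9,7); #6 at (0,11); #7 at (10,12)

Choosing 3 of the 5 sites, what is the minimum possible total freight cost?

21

Open {D1, D3, D4}.
  #1→D3 3, #2→D3 4, #3→D1 4, #4→D3 1, #5→D3 3, #6→D4 1, #7→D3 5  ⇒ total 21.
Compare {D2, D3, D4}: total 23.
Compare {D1, D2, D3}: total 27.
No size-3 selection does better; minimum is 21.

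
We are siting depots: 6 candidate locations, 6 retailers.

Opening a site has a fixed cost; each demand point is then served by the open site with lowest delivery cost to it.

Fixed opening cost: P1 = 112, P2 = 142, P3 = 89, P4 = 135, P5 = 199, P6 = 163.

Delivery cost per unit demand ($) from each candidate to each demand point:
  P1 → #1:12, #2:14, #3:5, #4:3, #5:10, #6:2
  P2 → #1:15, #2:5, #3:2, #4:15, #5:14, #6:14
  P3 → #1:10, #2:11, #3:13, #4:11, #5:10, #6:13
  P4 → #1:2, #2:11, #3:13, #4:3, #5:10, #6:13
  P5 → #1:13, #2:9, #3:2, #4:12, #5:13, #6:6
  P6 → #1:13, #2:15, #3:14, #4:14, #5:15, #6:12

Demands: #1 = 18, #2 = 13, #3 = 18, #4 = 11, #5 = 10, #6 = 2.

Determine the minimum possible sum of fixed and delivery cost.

Open {P2, P4}: assign each demand point to its cheapest open site.
  #1→P4 18×2=36, #2→P2 13×5=65, #3→P2 18×2=36, #4→P4 11×3=33, #5→P4 10×10=100, #6→P4 2×13=26
  delivery cost 296, fixed 277 → total 573.
Compare {P1, P4}: delivery cost 406 + fixed 247 = 653.
Compare {P2, P3, P4}: delivery cost 296 + fixed 366 = 662.
Compare {P1, P2, P4}: delivery cost 274 + fixed 389 = 663.
All other subsets cost ≥ 653. Minimum total cost: 573.

573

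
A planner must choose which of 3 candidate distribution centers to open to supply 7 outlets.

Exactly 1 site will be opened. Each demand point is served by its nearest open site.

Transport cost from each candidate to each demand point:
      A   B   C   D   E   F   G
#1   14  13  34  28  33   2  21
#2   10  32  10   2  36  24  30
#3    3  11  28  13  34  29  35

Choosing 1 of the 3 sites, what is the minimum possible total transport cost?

Open {#2}.
  A→#2 10, B→#2 32, C→#2 10, D→#2 2, E→#2 36, F→#2 24, G→#2 30  ⇒ total 144.
Compare {#1}: total 145.
Compare {#3}: total 153.

144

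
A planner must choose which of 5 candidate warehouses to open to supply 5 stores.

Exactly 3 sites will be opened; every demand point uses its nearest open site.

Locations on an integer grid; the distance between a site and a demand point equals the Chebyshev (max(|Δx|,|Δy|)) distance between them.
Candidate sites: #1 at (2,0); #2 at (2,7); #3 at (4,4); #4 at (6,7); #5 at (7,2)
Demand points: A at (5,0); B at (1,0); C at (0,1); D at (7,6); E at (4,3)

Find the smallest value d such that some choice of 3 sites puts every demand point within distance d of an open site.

Open {#1, #2, #3}.
  Farthest demand point is A at distance 3 (to #1); all others are ≤ 3.
With {#1, #2, #4} the worst case is 3.
With {#1, #3, #4} the worst case is 3.
No size-3 selection achieves below 3.

3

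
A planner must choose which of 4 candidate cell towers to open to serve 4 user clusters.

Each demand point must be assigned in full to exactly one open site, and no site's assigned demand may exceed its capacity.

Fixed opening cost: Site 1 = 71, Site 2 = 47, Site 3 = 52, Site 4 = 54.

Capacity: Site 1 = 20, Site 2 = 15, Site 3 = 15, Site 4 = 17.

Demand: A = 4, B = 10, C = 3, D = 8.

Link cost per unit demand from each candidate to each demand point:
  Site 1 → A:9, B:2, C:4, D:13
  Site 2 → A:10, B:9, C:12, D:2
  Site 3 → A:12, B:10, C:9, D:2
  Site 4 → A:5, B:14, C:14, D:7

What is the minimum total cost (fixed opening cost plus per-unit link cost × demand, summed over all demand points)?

Open {Site 1, Site 2}; cheapest assignment that respects the capacities:
  Site 1 (cap 20, load 17): A, B, C — cost 4×9 + 10×2 + 3×4 = 68
  Site 2 (cap 15, load 8): D — cost 8×2 = 16
  Shipping 84, fixed 118 → total 202.
  Any other capacity-feasible assignment to {Site 1, Site 2} ships for at least 84.
Compare {Site 1, Site 3}: its best feasible assignment gives total 207.
Compare {Site 1, Site 4}: its best feasible assignment gives total 233.
Every other set of open sites that can feasibly serve all demand totals ≥ 207 even under its best assignment. Minimum: 202.

202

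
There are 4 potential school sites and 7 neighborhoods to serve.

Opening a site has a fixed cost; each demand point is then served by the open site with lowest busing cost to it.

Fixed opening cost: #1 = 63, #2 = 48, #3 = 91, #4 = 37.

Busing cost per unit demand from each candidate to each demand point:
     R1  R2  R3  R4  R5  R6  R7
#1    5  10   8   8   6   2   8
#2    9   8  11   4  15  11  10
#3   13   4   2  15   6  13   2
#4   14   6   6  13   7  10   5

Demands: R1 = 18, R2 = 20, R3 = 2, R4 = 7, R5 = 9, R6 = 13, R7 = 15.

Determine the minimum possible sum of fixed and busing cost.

Open {#1, #3}: assign each demand point to its cheapest open site.
  R1→#1 18×5=90, R2→#3 20×4=80, R3→#3 2×2=4, R4→#1 7×8=56, R5→#1 9×6=54, R6→#1 13×2=26, R7→#3 15×2=30
  busing cost 340, fixed 154 → total 494.
Compare {#1, #2, #3}: busing cost 312 + fixed 202 = 514.
Compare {#1, #3, #4}: busing cost 340 + fixed 191 = 531.
Compare {#1, #4}: busing cost 433 + fixed 100 = 533.
All other subsets cost ≥ 514. Minimum total cost: 494.

494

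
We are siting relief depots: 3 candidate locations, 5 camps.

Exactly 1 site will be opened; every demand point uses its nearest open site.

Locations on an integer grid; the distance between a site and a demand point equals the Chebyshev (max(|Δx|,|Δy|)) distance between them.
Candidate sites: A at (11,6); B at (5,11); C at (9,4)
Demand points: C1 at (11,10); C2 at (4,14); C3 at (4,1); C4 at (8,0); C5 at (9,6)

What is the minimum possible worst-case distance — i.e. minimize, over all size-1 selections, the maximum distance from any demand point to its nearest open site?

8

Open {A}.
  Farthest demand point is C2 at distance 8 (to A); all others are ≤ 8.
With {C} the worst case is 10.
With {B} the worst case is 11.
No size-1 selection achieves below 8.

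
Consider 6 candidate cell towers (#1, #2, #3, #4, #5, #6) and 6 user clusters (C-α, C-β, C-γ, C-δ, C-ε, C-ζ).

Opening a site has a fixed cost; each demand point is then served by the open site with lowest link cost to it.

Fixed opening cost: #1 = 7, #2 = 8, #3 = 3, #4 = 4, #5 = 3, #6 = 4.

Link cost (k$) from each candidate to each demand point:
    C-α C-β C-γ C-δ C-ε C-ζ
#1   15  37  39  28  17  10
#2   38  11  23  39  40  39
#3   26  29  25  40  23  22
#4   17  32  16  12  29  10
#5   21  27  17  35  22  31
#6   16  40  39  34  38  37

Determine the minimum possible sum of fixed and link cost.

100

Open {#1, #2, #4}: assign each demand point to its cheapest open site.
  C-α→#1 15, C-β→#2 11, C-γ→#4 16, C-δ→#4 12, C-ε→#1 17, C-ζ→#1 10
  link cost 81, fixed 19 → total 100.
Compare {#2, #4, #5}: link cost 88 + fixed 15 = 103.
Compare {#1, #2, #3, #4}: link cost 81 + fixed 22 = 103.
Compare {#1, #2, #4, #5}: link cost 81 + fixed 22 = 103.
All other subsets cost ≥ 103. Minimum total cost: 100.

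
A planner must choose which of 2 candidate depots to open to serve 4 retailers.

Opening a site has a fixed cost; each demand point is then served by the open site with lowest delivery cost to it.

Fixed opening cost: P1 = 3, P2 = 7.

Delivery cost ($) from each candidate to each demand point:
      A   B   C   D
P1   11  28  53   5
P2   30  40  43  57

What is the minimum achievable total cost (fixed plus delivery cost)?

97

Open {P1, P2}: assign each demand point to its cheapest open site.
  A→P1 11, B→P1 28, C→P2 43, D→P1 5
  delivery cost 87, fixed 10 → total 97.
Compare {P1}: delivery cost 97 + fixed 3 = 100.
Compare {P2}: delivery cost 170 + fixed 7 = 177.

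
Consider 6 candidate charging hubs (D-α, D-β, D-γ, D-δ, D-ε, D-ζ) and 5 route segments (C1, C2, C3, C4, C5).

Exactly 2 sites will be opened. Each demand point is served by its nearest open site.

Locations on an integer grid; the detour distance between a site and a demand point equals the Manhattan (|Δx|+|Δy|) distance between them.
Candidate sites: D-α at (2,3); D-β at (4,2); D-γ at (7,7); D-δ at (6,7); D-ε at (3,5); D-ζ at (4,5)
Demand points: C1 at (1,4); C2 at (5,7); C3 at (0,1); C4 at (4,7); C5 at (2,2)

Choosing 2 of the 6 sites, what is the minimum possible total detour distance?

10

Open {D-α, D-δ}.
  C1→D-α 2, C2→D-δ 1, C3→D-α 4, C4→D-δ 2, C5→D-α 1  ⇒ total 10.
Compare {D-α, D-γ}: total 12.
Compare {D-α, D-ζ}: total 12.
No size-2 selection does better; minimum is 10.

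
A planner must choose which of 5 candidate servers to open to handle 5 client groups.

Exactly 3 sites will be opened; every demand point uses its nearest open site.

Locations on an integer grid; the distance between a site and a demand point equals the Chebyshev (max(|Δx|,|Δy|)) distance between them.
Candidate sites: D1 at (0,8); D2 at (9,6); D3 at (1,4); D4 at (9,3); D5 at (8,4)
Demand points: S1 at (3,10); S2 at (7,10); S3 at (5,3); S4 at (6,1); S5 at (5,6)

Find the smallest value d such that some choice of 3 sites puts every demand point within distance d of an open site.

Open {D1, D2, D4}.
  Farthest demand point is S2 at distance 4 (to D2); all others are ≤ 4.
With {D1, D2, D5} the worst case is 4.
With {D1, D2, D3} the worst case is 5.
No size-3 selection achieves below 4.

4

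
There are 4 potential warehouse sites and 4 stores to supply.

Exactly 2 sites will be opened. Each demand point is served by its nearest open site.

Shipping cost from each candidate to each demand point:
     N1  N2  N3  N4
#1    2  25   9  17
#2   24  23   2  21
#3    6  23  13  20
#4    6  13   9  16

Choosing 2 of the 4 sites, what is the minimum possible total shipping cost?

Open {#2, #4}.
  N1→#4 6, N2→#4 13, N3→#2 2, N4→#4 16  ⇒ total 37.
Compare {#1, #4}: total 40.
Compare {#1, #2}: total 44.
No size-2 selection does better; minimum is 37.

37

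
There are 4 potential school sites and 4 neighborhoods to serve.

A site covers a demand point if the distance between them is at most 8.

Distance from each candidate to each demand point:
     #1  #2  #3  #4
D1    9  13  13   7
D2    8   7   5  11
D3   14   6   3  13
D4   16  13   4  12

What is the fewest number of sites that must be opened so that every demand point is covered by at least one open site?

2

Coverage sets (demand points within 8 of each site):
  D1: {#4}
  D2: {#1, #2, #3}
  D3: {#2, #3}
  D4: {#3}
No single site covers all 4 demand points.
But {D1, D2} covers everything, so the minimum is 2.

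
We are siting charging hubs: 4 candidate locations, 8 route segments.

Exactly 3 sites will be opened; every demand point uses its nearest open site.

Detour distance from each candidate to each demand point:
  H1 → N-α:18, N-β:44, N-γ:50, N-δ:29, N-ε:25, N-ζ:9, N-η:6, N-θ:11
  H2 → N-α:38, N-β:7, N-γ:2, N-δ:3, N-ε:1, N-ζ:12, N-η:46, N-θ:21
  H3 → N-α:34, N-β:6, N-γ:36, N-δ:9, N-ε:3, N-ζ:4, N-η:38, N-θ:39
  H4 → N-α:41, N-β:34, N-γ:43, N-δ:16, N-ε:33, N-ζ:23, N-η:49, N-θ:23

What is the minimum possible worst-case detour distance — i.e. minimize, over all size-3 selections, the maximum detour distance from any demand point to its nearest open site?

18

Open {H1, H2, H3}.
  Farthest demand point is N-α at detour distance 18 (to H1); all others are ≤ 18.
With {H1, H2, H4} the worst case is 18.
With {H1, H3, H4} the worst case is 36.
No size-3 selection achieves below 18.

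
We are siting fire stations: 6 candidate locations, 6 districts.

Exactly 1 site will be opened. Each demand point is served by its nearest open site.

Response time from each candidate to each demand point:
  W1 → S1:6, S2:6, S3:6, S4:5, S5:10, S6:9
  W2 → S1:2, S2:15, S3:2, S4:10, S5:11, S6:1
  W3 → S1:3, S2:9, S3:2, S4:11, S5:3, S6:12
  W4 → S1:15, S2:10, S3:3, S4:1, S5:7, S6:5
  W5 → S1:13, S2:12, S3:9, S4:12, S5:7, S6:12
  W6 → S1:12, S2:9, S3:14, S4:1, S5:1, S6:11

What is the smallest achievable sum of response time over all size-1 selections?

Open {W3}.
  S1→W3 3, S2→W3 9, S3→W3 2, S4→W3 11, S5→W3 3, S6→W3 12  ⇒ total 40.
Compare {W2}: total 41.
Compare {W4}: total 41.
No size-1 selection does better; minimum is 40.

40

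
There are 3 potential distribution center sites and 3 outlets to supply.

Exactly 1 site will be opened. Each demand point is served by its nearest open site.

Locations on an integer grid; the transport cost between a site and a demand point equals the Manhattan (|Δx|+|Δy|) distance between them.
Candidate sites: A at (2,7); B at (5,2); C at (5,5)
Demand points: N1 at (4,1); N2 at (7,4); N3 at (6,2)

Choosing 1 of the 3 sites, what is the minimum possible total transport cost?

7

Open {B}.
  N1→B 2, N2→B 4, N3→B 1  ⇒ total 7.
Compare {C}: total 12.
Compare {A}: total 25.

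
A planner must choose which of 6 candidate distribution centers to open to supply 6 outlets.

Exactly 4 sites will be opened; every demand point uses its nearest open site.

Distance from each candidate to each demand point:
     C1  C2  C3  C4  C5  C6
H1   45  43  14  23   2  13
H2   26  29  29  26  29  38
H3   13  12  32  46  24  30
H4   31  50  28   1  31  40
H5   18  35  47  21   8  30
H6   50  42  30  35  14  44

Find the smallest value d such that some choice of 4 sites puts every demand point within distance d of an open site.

Open {H1, H2, H3, H4}.
  Farthest demand point is C3 at distance 14 (to H1); all others are ≤ 14.
With {H1, H3, H4, H5} the worst case is 14.
With {H1, H3, H4, H6} the worst case is 14.
No size-4 selection achieves below 14.

14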